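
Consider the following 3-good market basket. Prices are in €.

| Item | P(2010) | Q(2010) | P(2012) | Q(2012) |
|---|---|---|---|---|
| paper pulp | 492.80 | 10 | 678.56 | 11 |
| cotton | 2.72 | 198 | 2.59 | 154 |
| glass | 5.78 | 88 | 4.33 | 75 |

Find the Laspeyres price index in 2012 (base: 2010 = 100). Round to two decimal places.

Laspeyres price index uses base-period quantities as weights.
ΣP(2012)·Q(2010) = 678.56×10 + 2.59×198 + 4.33×88 = 6785.6 + 512.82 + 381.04 = 7679.46
ΣP(2010)·Q(2010) = 492.80×10 + 2.72×198 + 5.78×88 = 4928 + 538.56 + 508.64 = 5975.2
Index = 7679.46 / 5975.2 × 100 = 128.5222

128.52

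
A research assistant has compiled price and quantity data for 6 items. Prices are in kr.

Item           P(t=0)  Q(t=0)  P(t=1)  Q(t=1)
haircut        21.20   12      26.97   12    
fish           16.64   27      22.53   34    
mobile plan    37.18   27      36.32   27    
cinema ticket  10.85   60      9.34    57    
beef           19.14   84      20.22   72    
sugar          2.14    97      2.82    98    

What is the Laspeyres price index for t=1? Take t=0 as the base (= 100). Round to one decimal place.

Laspeyres price index uses base-period quantities as weights.
ΣP(t=1)·Q(t=0) = 26.97×12 + 22.53×27 + 36.32×27 + 9.34×60 + 20.22×84 + 2.82×97 = 323.64 + 608.31 + 980.64 + 560.4 + 1698.48 + 273.54 = 4445.01
ΣP(t=0)·Q(t=0) = 21.20×12 + 16.64×27 + 37.18×27 + 10.85×60 + 19.14×84 + 2.14×97 = 254.4 + 449.28 + 1003.86 + 651 + 1607.76 + 207.58 = 4173.88
Index = 4445.01 / 4173.88 × 100 = 106.4959

106.5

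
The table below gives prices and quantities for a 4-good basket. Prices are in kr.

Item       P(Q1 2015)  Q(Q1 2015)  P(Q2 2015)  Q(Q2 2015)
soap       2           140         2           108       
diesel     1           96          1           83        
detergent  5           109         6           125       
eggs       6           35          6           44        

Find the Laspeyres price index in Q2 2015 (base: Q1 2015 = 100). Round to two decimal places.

Laspeyres price index uses base-period quantities as weights.
ΣP(Q2 2015)·Q(Q1 2015) = 2×140 + 1×96 + 6×109 + 6×35 = 280 + 96 + 654 + 210 = 1240
ΣP(Q1 2015)·Q(Q1 2015) = 2×140 + 1×96 + 5×109 + 6×35 = 280 + 96 + 545 + 210 = 1131
Index = 1240 / 1131 × 100 = 109.6375

109.64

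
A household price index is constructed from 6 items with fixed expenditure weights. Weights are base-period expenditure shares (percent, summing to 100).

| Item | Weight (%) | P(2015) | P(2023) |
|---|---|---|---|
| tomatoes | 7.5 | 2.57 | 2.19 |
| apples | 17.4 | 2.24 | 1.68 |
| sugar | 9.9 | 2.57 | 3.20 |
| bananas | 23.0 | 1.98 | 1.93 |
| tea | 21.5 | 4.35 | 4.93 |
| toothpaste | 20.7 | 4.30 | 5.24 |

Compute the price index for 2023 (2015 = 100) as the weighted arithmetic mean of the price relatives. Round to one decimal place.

tomatoes: 7.5 × (2.19/2.57) = 7.5 × 0.852140 = 6.3911
apples: 17.4 × (1.68/2.24) = 17.4 × 0.750000 = 13.0500
sugar: 9.9 × (3.20/2.57) = 9.9 × 1.245136 = 12.3268
bananas: 23.0 × (1.93/1.98) = 23.0 × 0.974747 = 22.4192
tea: 21.5 × (4.93/4.35) = 21.5 × 1.133333 = 24.3667
toothpaste: 20.7 × (5.24/4.30) = 20.7 × 1.218605 = 25.2251
Index = Σ wᵢ·(p₁ᵢ/p₀ᵢ) = 6.3911 + 13.0500 + 12.3268 + 22.4192 + 24.3667 + 25.2251 = 103.7789

103.8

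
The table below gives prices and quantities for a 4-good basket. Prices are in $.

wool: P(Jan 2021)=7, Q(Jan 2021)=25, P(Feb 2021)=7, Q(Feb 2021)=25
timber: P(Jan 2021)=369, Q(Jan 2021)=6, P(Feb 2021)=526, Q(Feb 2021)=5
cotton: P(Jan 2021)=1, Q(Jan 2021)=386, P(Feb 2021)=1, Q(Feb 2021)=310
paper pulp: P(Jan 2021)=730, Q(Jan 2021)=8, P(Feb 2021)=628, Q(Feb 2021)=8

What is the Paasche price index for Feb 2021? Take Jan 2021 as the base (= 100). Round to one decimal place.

99.6

Paasche price index uses current-period quantities as weights.
ΣP(Feb 2021)·Q(Feb 2021) = 7×25 + 526×5 + 1×310 + 628×8 = 175 + 2630 + 310 + 5024 = 8139
ΣP(Jan 2021)·Q(Feb 2021) = 7×25 + 369×5 + 1×310 + 730×8 = 175 + 1845 + 310 + 5840 = 8170
Index = 8139 / 8170 × 100 = 99.6206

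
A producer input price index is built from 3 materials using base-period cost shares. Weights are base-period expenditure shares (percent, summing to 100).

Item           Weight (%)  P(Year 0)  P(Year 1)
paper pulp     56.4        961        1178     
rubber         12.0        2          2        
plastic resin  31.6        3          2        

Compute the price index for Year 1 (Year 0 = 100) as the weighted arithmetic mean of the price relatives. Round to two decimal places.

102.20

paper pulp: 56.4 × (1178/961) = 56.4 × 1.225806 = 69.1355
rubber: 12.0 × (2/2) = 12.0 × 1.000000 = 12.0000
plastic resin: 31.6 × (2/3) = 31.6 × 0.666667 = 21.0667
Index = Σ wᵢ·(p₁ᵢ/p₀ᵢ) = 69.1355 + 12.0000 + 21.0667 = 102.2022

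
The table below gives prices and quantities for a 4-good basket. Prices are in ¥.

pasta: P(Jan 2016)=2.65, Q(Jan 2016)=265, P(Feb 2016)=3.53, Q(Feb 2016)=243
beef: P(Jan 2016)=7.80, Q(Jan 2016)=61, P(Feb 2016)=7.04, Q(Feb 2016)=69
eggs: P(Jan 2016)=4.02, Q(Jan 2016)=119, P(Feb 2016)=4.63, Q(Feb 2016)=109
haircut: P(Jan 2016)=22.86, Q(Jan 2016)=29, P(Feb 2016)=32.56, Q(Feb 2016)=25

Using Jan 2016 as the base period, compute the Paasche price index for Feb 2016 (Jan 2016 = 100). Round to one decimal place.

Paasche price index uses current-period quantities as weights.
ΣP(Feb 2016)·Q(Feb 2016) = 3.53×243 + 7.04×69 + 4.63×109 + 32.56×25 = 857.79 + 485.76 + 504.67 + 814 = 2662.22
ΣP(Jan 2016)·Q(Feb 2016) = 2.65×243 + 7.80×69 + 4.02×109 + 22.86×25 = 643.95 + 538.2 + 438.18 + 571.5 = 2191.83
Index = 2662.22 / 2191.83 × 100 = 121.4611

121.5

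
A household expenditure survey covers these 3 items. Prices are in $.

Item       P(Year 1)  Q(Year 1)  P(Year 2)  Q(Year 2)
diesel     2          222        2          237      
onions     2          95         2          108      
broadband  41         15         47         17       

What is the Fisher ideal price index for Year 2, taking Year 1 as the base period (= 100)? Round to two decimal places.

Laspeyres component (base-period weights):
ΣP(Year 2)Q(Year 1) = 2×222 + 2×95 + 47×15 = 444 + 190 + 705 = 1339
ΣP(Year 1)Q(Year 1) = 2×222 + 2×95 + 41×15 = 444 + 190 + 615 = 1249
L = 1339 / 1249 × 100 = 107.2058
Paasche component (current-period weights):
ΣP(Year 2)Q(Year 2) = 2×237 + 2×108 + 47×17 = 474 + 216 + 799 = 1489
ΣP(Year 1)Q(Year 2) = 2×237 + 2×108 + 41×17 = 474 + 216 + 697 = 1387
P = 1489 / 1387 × 100 = 107.3540
Fisher = √(L × P) = √(107.2058 × 107.3540) = 107.2799

107.28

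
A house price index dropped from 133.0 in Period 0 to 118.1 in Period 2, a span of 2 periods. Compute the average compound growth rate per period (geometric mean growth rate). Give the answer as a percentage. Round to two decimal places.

Growth factor = (118.1/133.0)^(1/2) = (0.887970)^(1/2) = 0.942322
Growth rate = 0.942322 − 1 = -0.057678 = -5.7678%

-5.77%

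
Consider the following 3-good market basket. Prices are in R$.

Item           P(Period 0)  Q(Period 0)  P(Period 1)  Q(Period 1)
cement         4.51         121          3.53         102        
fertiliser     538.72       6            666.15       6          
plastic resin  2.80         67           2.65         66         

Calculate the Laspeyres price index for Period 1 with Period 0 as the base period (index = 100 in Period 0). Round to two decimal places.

Laspeyres price index uses base-period quantities as weights.
ΣP(Period 1)·Q(Period 0) = 3.53×121 + 666.15×6 + 2.65×67 = 427.13 + 3996.9 + 177.55 = 4601.58
ΣP(Period 0)·Q(Period 0) = 4.51×121 + 538.72×6 + 2.80×67 = 545.71 + 3232.32 + 187.6 = 3965.63
Index = 4601.58 / 3965.63 × 100 = 116.0365

116.04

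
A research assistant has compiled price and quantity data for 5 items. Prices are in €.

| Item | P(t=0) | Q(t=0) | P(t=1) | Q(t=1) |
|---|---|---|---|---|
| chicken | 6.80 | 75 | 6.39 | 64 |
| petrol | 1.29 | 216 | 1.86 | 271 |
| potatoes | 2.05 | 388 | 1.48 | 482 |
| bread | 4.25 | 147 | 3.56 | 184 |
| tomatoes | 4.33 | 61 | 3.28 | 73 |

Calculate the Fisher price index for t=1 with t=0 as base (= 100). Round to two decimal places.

87.95

Laspeyres component (base-period weights):
ΣP(t=1)Q(t=0) = 6.39×75 + 1.86×216 + 1.48×388 + 3.56×147 + 3.28×61 = 479.25 + 401.76 + 574.24 + 523.32 + 200.08 = 2178.65
ΣP(t=0)Q(t=0) = 6.80×75 + 1.29×216 + 2.05×388 + 4.25×147 + 4.33×61 = 510 + 278.64 + 795.4 + 624.75 + 264.13 = 2472.92
L = 2178.65 / 2472.92 × 100 = 88.1003
Paasche component (current-period weights):
ΣP(t=1)Q(t=1) = 6.39×64 + 1.86×271 + 1.48×482 + 3.56×184 + 3.28×73 = 408.96 + 504.06 + 713.36 + 655.04 + 239.44 = 2520.86
ΣP(t=0)Q(t=1) = 6.80×64 + 1.29×271 + 2.05×482 + 4.25×184 + 4.33×73 = 435.2 + 349.59 + 988.1 + 782 + 316.09 = 2870.98
P = 2520.86 / 2870.98 × 100 = 87.8049
Fisher = √(L × P) = √(88.1003 × 87.8049) = 87.9525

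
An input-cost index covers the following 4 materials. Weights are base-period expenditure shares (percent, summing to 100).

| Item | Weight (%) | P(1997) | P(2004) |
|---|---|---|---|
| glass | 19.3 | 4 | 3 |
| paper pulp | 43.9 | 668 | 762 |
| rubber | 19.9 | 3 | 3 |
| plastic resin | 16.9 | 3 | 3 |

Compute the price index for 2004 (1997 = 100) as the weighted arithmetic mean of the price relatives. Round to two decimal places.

101.35

glass: 19.3 × (3/4) = 19.3 × 0.750000 = 14.4750
paper pulp: 43.9 × (762/668) = 43.9 × 1.140719 = 50.0775
rubber: 19.9 × (3/3) = 19.9 × 1.000000 = 19.9000
plastic resin: 16.9 × (3/3) = 16.9 × 1.000000 = 16.9000
Index = Σ wᵢ·(p₁ᵢ/p₀ᵢ) = 14.4750 + 50.0775 + 19.9000 + 16.9000 = 101.3525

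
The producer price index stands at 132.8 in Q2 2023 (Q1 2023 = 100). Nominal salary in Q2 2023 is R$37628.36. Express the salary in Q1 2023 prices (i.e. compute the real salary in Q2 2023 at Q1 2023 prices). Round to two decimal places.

Real = Nominal ÷ (Index/100) = 37628.36 ÷ (132.8/100)
     = 37628.36 ÷ 1.328 = 28334.6084

28334.61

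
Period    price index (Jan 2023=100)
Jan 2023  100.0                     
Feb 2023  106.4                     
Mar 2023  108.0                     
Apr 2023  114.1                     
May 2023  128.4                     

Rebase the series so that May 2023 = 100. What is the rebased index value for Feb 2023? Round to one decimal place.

Rebased(Feb 2023) = 106.4 / 128.4 × 100 = 82.8660

82.9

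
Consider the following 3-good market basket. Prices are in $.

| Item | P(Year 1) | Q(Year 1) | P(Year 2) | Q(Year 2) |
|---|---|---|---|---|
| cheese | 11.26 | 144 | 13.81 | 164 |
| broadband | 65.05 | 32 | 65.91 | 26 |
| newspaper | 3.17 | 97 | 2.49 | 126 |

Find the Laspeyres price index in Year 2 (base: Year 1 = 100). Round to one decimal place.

Laspeyres price index uses base-period quantities as weights.
ΣP(Year 2)·Q(Year 1) = 13.81×144 + 65.91×32 + 2.49×97 = 1988.64 + 2109.12 + 241.53 = 4339.29
ΣP(Year 1)·Q(Year 1) = 11.26×144 + 65.05×32 + 3.17×97 = 1621.44 + 2081.6 + 307.49 = 4010.53
Index = 4339.29 / 4010.53 × 100 = 108.1974

108.2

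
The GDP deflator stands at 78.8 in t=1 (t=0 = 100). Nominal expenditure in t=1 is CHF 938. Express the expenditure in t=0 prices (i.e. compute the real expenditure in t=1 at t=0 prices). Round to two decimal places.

Real = Nominal ÷ (Index/100) = 938 ÷ (78.8/100)
     = 938 ÷ 0.788 = 1190.3553

1190.36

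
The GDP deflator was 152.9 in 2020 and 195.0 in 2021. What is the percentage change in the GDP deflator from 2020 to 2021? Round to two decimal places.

Change = (195.0 − 152.9) / 152.9 × 100
       = 42.1 / 152.9 × 100 = 27.5343%

27.53%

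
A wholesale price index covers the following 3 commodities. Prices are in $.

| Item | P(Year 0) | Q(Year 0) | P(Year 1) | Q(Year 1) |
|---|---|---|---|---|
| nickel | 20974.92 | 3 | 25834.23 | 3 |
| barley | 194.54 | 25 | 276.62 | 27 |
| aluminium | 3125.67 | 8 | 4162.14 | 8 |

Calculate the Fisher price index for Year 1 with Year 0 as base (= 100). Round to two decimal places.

126.89

Laspeyres component (base-period weights):
ΣP(Year 1)Q(Year 0) = 25834.23×3 + 276.62×25 + 4162.14×8 = 77502.69 + 6915.5 + 33297.12 = 117715.31
ΣP(Year 0)Q(Year 0) = 20974.92×3 + 194.54×25 + 3125.67×8 = 62924.76 + 4863.5 + 25005.36 = 92793.62
L = 117715.31 / 92793.62 × 100 = 126.8571
Paasche component (current-period weights):
ΣP(Year 1)Q(Year 1) = 25834.23×3 + 276.62×27 + 4162.14×8 = 77502.69 + 7468.74 + 33297.12 = 118268.55
ΣP(Year 0)Q(Year 1) = 20974.92×3 + 194.54×27 + 3125.67×8 = 62924.76 + 5252.58 + 25005.36 = 93182.7
P = 118268.55 / 93182.7 × 100 = 126.9211
Fisher = √(L × P) = √(126.8571 × 126.9211) = 126.8891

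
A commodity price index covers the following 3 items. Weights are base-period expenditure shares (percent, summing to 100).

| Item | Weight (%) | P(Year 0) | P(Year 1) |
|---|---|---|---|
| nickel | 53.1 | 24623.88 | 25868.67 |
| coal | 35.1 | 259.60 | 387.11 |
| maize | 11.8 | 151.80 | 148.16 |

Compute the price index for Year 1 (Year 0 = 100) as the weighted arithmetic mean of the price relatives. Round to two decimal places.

nickel: 53.1 × (25868.67/24623.88) = 53.1 × 1.050552 = 55.7843
coal: 35.1 × (387.11/259.60) = 35.1 × 1.491179 = 52.3404
maize: 11.8 × (148.16/151.80) = 11.8 × 0.976021 = 11.5170
Index = Σ wᵢ·(p₁ᵢ/p₀ᵢ) = 55.7843 + 52.3404 + 11.5170 = 119.6417

119.64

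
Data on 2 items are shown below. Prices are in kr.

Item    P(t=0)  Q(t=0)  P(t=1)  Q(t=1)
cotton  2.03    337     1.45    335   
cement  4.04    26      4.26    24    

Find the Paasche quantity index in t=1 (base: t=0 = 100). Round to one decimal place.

Paasche quantity index uses current-period prices as weights.
ΣP(t=1)·Q(t=1) = 1.45×335 + 4.26×24 = 485.75 + 102.24 = 587.99
ΣP(t=1)·Q(t=0) = 1.45×337 + 4.26×26 = 488.65 + 110.76 = 599.41
Index = 587.99 / 599.41 × 100 = 98.0948

98.1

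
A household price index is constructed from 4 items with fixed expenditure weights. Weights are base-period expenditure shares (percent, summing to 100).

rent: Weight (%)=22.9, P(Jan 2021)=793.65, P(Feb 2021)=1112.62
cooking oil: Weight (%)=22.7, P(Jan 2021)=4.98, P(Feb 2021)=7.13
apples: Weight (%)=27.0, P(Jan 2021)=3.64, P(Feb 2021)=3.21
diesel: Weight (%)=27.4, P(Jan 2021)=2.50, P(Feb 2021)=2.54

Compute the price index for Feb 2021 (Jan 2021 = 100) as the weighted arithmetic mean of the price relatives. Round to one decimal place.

116.3

rent: 22.9 × (1112.62/793.65) = 22.9 × 1.401903 = 32.1036
cooking oil: 22.7 × (7.13/4.98) = 22.7 × 1.431727 = 32.5002
apples: 27.0 × (3.21/3.64) = 27.0 × 0.881868 = 23.8104
diesel: 27.4 × (2.54/2.50) = 27.4 × 1.016000 = 27.8384
Index = Σ wᵢ·(p₁ᵢ/p₀ᵢ) = 32.1036 + 32.5002 + 23.8104 + 27.8384 = 116.2526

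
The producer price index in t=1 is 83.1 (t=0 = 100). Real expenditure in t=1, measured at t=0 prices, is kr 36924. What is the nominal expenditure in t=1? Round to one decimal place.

Nominal = Real × (Index/100) = 36924 × (83.1/100)
        = 36924 × 0.831 = 30683.8440

30683.8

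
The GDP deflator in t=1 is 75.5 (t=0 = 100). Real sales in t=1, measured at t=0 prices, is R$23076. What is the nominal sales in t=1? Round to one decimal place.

17422.4

Nominal = Real × (Index/100) = 23076 × (75.5/100)
        = 23076 × 0.755 = 17422.3800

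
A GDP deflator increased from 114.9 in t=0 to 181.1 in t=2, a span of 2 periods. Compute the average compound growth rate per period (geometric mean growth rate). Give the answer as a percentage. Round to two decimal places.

Growth factor = (181.1/114.9)^(1/2) = (1.576153)^(1/2) = 1.255449
Growth rate = 1.255449 − 1 = 0.255449 = 25.5449%

25.54%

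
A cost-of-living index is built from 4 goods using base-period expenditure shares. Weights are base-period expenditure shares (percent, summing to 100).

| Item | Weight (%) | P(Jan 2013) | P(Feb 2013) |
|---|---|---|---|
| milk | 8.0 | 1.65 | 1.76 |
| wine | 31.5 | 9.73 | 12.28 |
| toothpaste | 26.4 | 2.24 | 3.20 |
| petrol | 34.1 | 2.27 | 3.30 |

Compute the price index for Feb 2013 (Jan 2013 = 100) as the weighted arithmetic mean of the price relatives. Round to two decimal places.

135.58

milk: 8.0 × (1.76/1.65) = 8.0 × 1.066667 = 8.5333
wine: 31.5 × (12.28/9.73) = 31.5 × 1.262076 = 39.7554
toothpaste: 26.4 × (3.20/2.24) = 26.4 × 1.428571 = 37.7143
petrol: 34.1 × (3.30/2.27) = 34.1 × 1.453744 = 49.5727
Index = Σ wᵢ·(p₁ᵢ/p₀ᵢ) = 8.5333 + 39.7554 + 37.7143 + 49.5727 = 135.5757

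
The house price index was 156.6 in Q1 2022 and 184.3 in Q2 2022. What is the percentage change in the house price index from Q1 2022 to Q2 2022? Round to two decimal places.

Change = (184.3 − 156.6) / 156.6 × 100
       = 27.7 / 156.6 × 100 = 17.6884%

17.69%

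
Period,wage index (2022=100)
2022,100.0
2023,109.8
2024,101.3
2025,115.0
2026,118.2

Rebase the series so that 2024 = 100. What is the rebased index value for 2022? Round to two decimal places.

Rebased(2022) = 100.0 / 101.3 × 100 = 98.7167

98.72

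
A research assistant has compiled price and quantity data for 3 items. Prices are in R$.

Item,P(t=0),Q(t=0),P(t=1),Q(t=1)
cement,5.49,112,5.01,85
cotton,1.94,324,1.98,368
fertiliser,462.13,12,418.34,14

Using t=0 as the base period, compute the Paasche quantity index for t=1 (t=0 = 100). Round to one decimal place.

112.7

Paasche quantity index uses current-period prices as weights.
ΣP(t=1)·Q(t=1) = 5.01×85 + 1.98×368 + 418.34×14 = 425.85 + 728.64 + 5856.76 = 7011.25
ΣP(t=1)·Q(t=0) = 5.01×112 + 1.98×324 + 418.34×12 = 561.12 + 641.52 + 5020.08 = 6222.72
Index = 7011.25 / 6222.72 × 100 = 112.6718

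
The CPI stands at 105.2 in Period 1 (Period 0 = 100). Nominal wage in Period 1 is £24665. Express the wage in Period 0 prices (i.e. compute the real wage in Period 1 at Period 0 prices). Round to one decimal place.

Real = Nominal ÷ (Index/100) = 24665 ÷ (105.2/100)
     = 24665 ÷ 1.052 = 23445.8175

23445.8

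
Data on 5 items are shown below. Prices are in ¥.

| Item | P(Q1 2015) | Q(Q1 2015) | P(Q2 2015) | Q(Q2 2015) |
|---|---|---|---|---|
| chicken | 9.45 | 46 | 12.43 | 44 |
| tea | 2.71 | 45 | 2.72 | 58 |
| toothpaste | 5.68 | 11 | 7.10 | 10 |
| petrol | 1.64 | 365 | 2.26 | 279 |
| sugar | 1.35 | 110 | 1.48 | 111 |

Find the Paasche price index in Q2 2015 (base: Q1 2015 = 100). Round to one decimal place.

Paasche price index uses current-period quantities as weights.
ΣP(Q2 2015)·Q(Q2 2015) = 12.43×44 + 2.72×58 + 7.10×10 + 2.26×279 + 1.48×111 = 546.92 + 157.76 + 71 + 630.54 + 164.28 = 1570.5
ΣP(Q1 2015)·Q(Q2 2015) = 9.45×44 + 2.71×58 + 5.68×10 + 1.64×279 + 1.35×111 = 415.8 + 157.18 + 56.8 + 457.56 + 149.85 = 1237.19
Index = 1570.5 / 1237.19 × 100 = 126.9409

126.9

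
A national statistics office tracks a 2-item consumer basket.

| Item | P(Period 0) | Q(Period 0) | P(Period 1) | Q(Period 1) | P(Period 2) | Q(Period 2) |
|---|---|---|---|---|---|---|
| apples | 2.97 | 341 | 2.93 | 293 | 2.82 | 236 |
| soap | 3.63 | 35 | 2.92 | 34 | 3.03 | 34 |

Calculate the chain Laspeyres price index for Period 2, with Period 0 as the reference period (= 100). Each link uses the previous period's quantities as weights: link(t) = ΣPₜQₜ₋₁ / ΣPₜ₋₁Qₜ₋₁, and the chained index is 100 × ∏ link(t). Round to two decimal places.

Link Period 0→Period 1:
ΣP(Period 1)Q(Period 0) = 2.93×341 + 2.92×35 = 999.13 + 102.2 = 1101.33
ΣP(Period 0)Q(Period 0) = 2.97×341 + 3.63×35 = 1012.77 + 127.05 = 1139.82
link = 1101.33/1139.82 = 0.966232
Link Period 1→Period 2:
ΣP(Period 2)Q(Period 1) = 2.82×293 + 3.03×34 = 826.26 + 103.02 = 929.28
ΣP(Period 1)Q(Period 1) = 2.93×293 + 2.92×34 = 858.49 + 99.28 = 957.77
link = 929.28/957.77 = 0.970254
Chained index = 100 × 0.966232 × 0.970254 = 93.7490

93.75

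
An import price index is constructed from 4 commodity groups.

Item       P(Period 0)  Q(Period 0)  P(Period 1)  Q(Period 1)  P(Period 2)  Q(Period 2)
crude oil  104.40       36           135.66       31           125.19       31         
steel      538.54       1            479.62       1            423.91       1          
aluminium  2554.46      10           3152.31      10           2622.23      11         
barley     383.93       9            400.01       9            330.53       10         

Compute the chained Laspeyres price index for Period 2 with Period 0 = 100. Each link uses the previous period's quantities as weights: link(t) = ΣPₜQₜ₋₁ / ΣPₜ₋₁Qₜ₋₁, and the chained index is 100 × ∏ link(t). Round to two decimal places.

Link Period 0→Period 1:
ΣP(Period 1)Q(Period 0) = 135.66×36 + 479.62×1 + 3152.31×10 + 400.01×9 = 4883.76 + 479.62 + 31523.1 + 3600.09 = 40486.57
ΣP(Period 0)Q(Period 0) = 104.40×36 + 538.54×1 + 2554.46×10 + 383.93×9 = 3758.4 + 538.54 + 25544.6 + 3455.37 = 33296.91
link = 40486.57/33296.91 = 1.215926
Link Period 1→Period 2:
ΣP(Period 2)Q(Period 1) = 125.19×31 + 423.91×1 + 2622.23×10 + 330.53×9 = 3880.89 + 423.91 + 26222.3 + 2974.77 = 33501.87
ΣP(Period 1)Q(Period 1) = 135.66×31 + 479.62×1 + 3152.31×10 + 400.01×9 = 4205.46 + 479.62 + 31523.1 + 3600.09 = 39808.27
link = 33501.87/39808.27 = 0.841581
Chained index = 100 × 1.215926 × 0.841581 = 102.3300

102.33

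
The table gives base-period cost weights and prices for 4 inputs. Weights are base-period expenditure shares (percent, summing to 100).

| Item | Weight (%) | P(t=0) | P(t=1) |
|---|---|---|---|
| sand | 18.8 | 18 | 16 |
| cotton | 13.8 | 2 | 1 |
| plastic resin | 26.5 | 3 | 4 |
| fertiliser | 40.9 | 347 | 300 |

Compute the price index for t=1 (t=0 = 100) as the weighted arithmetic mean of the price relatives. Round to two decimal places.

sand: 18.8 × (16/18) = 18.8 × 0.888889 = 16.7111
cotton: 13.8 × (1/2) = 13.8 × 0.500000 = 6.9000
plastic resin: 26.5 × (4/3) = 26.5 × 1.333333 = 35.3333
fertiliser: 40.9 × (300/347) = 40.9 × 0.864553 = 35.3602
Index = Σ wᵢ·(p₁ᵢ/p₀ᵢ) = 16.7111 + 6.9000 + 35.3333 + 35.3602 = 94.3047

94.30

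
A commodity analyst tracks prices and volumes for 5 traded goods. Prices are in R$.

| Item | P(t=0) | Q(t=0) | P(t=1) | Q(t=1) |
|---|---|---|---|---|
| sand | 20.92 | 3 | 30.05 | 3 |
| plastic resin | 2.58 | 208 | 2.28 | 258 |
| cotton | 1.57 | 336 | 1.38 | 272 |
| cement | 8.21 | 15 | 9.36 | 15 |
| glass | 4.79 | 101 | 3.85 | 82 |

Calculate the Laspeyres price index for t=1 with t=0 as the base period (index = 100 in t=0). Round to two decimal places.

Laspeyres price index uses base-period quantities as weights.
ΣP(t=1)·Q(t=0) = 30.05×3 + 2.28×208 + 1.38×336 + 9.36×15 + 3.85×101 = 90.15 + 474.24 + 463.68 + 140.4 + 388.85 = 1557.32
ΣP(t=0)·Q(t=0) = 20.92×3 + 2.58×208 + 1.57×336 + 8.21×15 + 4.79×101 = 62.76 + 536.64 + 527.52 + 123.15 + 483.79 = 1733.86
Index = 1557.32 / 1733.86 × 100 = 89.8181

89.82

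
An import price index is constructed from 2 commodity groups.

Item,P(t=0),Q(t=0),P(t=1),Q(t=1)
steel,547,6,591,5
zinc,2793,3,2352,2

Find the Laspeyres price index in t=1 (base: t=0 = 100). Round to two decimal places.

90.92

Laspeyres price index uses base-period quantities as weights.
ΣP(t=1)·Q(t=0) = 591×6 + 2352×3 = 3546 + 7056 = 10602
ΣP(t=0)·Q(t=0) = 547×6 + 2793×3 = 3282 + 8379 = 11661
Index = 10602 / 11661 × 100 = 90.9184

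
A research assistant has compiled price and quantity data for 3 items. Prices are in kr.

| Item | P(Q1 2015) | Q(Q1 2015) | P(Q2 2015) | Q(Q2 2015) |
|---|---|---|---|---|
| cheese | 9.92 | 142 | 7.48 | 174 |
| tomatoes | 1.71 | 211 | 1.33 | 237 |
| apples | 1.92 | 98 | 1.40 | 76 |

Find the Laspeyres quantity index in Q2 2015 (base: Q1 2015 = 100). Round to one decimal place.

116.3

Laspeyres quantity index uses base-period prices as weights.
ΣP(Q1 2015)·Q(Q2 2015) = 9.92×174 + 1.71×237 + 1.92×76 = 1726.08 + 405.27 + 145.92 = 2277.27
ΣP(Q1 2015)·Q(Q1 2015) = 9.92×142 + 1.71×211 + 1.92×98 = 1408.64 + 360.81 + 188.16 = 1957.61
Index = 2277.27 / 1957.61 × 100 = 116.3291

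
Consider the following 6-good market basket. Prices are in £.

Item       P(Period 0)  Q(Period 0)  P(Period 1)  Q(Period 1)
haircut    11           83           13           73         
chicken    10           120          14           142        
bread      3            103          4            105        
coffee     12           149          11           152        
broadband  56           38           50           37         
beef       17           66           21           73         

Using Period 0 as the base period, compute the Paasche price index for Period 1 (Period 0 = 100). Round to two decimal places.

Paasche price index uses current-period quantities as weights.
ΣP(Period 1)·Q(Period 1) = 13×73 + 14×142 + 4×105 + 11×152 + 50×37 + 21×73 = 949 + 1988 + 420 + 1672 + 1850 + 1533 = 8412
ΣP(Period 0)·Q(Period 1) = 11×73 + 10×142 + 3×105 + 12×152 + 56×37 + 17×73 = 803 + 1420 + 315 + 1824 + 2072 + 1241 = 7675
Index = 8412 / 7675 × 100 = 109.6026

109.60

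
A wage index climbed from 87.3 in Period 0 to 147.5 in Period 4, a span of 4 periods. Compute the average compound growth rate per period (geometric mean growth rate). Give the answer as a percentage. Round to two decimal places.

14.01%

Growth factor = (147.5/87.3)^(1/4) = (1.689576)^(1/4) = 1.140104
Growth rate = 1.140104 − 1 = 0.140104 = 14.0104%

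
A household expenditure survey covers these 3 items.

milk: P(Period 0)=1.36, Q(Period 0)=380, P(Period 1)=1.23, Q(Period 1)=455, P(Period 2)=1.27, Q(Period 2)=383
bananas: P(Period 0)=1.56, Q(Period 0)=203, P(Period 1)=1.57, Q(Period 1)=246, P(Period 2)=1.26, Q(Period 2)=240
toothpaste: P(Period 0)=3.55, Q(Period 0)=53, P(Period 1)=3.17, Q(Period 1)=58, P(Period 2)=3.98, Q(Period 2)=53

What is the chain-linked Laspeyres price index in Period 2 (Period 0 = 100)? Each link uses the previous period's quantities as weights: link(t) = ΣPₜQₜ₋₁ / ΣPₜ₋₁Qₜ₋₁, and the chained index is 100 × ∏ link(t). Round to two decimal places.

92.48

Link Period 0→Period 1:
ΣP(Period 1)Q(Period 0) = 1.23×380 + 1.57×203 + 3.17×53 = 467.4 + 318.71 + 168.01 = 954.12
ΣP(Period 0)Q(Period 0) = 1.36×380 + 1.56×203 + 3.55×53 = 516.8 + 316.68 + 188.15 = 1021.63
link = 954.12/1021.63 = 0.933919
Link Period 1→Period 2:
ΣP(Period 2)Q(Period 1) = 1.27×455 + 1.26×246 + 3.98×58 = 577.85 + 309.96 + 230.84 = 1118.65
ΣP(Period 1)Q(Period 1) = 1.23×455 + 1.57×246 + 3.17×58 = 559.65 + 386.22 + 183.86 = 1129.73
link = 1118.65/1129.73 = 0.990192
Chained index = 100 × 0.933919 × 0.990192 = 92.4760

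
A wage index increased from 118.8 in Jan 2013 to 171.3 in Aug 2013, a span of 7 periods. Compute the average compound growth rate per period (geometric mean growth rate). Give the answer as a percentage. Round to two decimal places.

5.37%

Growth factor = (171.3/118.8)^(1/7) = (1.441919)^(1/7) = 1.053673
Growth rate = 1.053673 − 1 = 0.053673 = 5.3673%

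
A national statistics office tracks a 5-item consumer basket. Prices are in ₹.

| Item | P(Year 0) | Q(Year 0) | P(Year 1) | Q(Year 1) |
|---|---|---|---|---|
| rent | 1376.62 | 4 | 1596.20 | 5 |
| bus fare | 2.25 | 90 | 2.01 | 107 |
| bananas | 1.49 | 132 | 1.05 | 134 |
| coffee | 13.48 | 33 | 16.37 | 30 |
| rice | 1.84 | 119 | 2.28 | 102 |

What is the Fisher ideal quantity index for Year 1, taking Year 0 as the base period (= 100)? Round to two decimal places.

120.52

Laspeyres component (base-period weights):
ΣP(Year 0)Q(Year 1) = 1376.62×5 + 2.25×107 + 1.49×134 + 13.48×30 + 1.84×102 = 6883.1 + 240.75 + 199.66 + 404.4 + 187.68 = 7915.59
ΣP(Year 0)Q(Year 0) = 1376.62×4 + 2.25×90 + 1.49×132 + 13.48×33 + 1.84×119 = 5506.48 + 202.5 + 196.68 + 444.84 + 218.96 = 6569.46
L = 7915.59 / 6569.46 × 100 = 120.4907
Paasche component (current-period weights):
ΣP(Year 1)Q(Year 1) = 1596.20×5 + 2.01×107 + 1.05×134 + 16.37×30 + 2.28×102 = 7981 + 215.07 + 140.7 + 491.1 + 232.56 = 9060.43
ΣP(Year 1)Q(Year 0) = 1596.20×4 + 2.01×90 + 1.05×132 + 16.37×33 + 2.28×119 = 6384.8 + 180.9 + 138.6 + 540.21 + 271.32 = 7515.83
P = 9060.43 / 7515.83 × 100 = 120.5513
Fisher = √(L × P) = √(120.4907 × 120.5513) = 120.5210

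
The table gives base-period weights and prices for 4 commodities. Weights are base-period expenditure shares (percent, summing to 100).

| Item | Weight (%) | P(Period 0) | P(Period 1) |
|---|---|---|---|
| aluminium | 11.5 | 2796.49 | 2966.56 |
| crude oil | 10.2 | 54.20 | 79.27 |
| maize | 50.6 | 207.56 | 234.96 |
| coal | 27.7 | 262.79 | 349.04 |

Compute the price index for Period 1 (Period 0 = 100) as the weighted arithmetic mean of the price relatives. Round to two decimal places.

121.19

aluminium: 11.5 × (2966.56/2796.49) = 11.5 × 1.060816 = 12.1994
crude oil: 10.2 × (79.27/54.20) = 10.2 × 1.462546 = 14.9180
maize: 50.6 × (234.96/207.56) = 50.6 × 1.132010 = 57.2797
coal: 27.7 × (349.04/262.79) = 27.7 × 1.328209 = 36.7914
Index = Σ wᵢ·(p₁ᵢ/p₀ᵢ) = 12.1994 + 14.9180 + 57.2797 + 36.7914 = 121.1884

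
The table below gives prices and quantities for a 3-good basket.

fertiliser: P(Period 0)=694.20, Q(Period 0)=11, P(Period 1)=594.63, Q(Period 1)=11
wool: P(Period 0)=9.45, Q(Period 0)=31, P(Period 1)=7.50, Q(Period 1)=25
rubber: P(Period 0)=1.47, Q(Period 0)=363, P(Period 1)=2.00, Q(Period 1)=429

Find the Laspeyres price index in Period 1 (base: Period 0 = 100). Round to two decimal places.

88.62

Laspeyres price index uses base-period quantities as weights.
ΣP(Period 1)·Q(Period 0) = 594.63×11 + 7.50×31 + 2.00×363 = 6540.93 + 232.5 + 726 = 7499.43
ΣP(Period 0)·Q(Period 0) = 694.20×11 + 9.45×31 + 1.47×363 = 7636.2 + 292.95 + 533.61 = 8462.76
Index = 7499.43 / 8462.76 × 100 = 88.6168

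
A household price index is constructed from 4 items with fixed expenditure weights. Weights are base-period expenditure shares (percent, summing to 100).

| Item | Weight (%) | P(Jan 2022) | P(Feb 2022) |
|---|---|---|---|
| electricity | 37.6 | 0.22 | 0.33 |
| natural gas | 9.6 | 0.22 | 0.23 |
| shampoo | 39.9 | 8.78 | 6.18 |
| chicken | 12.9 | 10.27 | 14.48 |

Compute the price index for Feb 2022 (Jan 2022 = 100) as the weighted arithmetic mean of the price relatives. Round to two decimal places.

112.71

electricity: 37.6 × (0.33/0.22) = 37.6 × 1.500000 = 56.4000
natural gas: 9.6 × (0.23/0.22) = 9.6 × 1.045455 = 10.0364
shampoo: 39.9 × (6.18/8.78) = 39.9 × 0.703872 = 28.0845
chicken: 12.9 × (14.48/10.27) = 12.9 × 1.409932 = 18.1881
Index = Σ wᵢ·(p₁ᵢ/p₀ᵢ) = 56.4000 + 10.0364 + 28.0845 + 18.1881 = 112.7090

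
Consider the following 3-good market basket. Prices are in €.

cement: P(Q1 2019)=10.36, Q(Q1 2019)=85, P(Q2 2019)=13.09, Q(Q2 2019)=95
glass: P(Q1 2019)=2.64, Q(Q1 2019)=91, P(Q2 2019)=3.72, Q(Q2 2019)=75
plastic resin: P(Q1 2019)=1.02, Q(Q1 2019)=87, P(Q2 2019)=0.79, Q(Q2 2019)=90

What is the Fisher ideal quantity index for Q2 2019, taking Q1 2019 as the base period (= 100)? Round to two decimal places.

105.09

Laspeyres component (base-period weights):
ΣP(Q1 2019)Q(Q2 2019) = 10.36×95 + 2.64×75 + 1.02×90 = 984.2 + 198 + 91.8 = 1274
ΣP(Q1 2019)Q(Q1 2019) = 10.36×85 + 2.64×91 + 1.02×87 = 880.6 + 240.24 + 88.74 = 1209.58
L = 1274 / 1209.58 × 100 = 105.3258
Paasche component (current-period weights):
ΣP(Q2 2019)Q(Q2 2019) = 13.09×95 + 3.72×75 + 0.79×90 = 1243.55 + 279 + 71.1 = 1593.65
ΣP(Q2 2019)Q(Q1 2019) = 13.09×85 + 3.72×91 + 0.79×87 = 1112.65 + 338.52 + 68.73 = 1519.9
P = 1593.65 / 1519.9 × 100 = 104.8523
Fisher = √(L × P) = √(105.3258 × 104.8523) = 105.0888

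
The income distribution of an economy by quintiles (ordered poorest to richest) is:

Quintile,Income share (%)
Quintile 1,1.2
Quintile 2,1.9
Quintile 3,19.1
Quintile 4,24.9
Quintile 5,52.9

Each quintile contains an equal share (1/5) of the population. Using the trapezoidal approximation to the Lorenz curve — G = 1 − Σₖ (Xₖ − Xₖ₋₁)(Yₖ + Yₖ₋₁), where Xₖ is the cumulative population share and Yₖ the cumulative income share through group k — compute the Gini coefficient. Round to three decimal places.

0.506

Cumulative income shares Yₖ: 0.0120, 0.0310, 0.2220, 0.4710, 1.0000
Σ (Xₖ−Xₖ₋₁)(Yₖ+Yₖ₋₁) = (1/5)(0.0120+0.0000) + (1/5)(0.0310+0.0120) + (1/5)(0.2220+0.0310) + (1/5)(0.4710+0.2220) + (1/5)(1.0000+0.4710)
  = 0.0024 + 0.0086 + 0.0506 + 0.1386 + 0.2942 = 0.4944
G = 1 − 0.4944 = 0.5056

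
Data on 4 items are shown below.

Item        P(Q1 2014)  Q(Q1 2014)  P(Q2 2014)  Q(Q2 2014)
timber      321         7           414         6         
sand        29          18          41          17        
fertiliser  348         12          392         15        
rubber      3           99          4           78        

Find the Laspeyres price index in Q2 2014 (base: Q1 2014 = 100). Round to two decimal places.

120.63

Laspeyres price index uses base-period quantities as weights.
ΣP(Q2 2014)·Q(Q1 2014) = 414×7 + 41×18 + 392×12 + 4×99 = 2898 + 738 + 4704 + 396 = 8736
ΣP(Q1 2014)·Q(Q1 2014) = 321×7 + 29×18 + 348×12 + 3×99 = 2247 + 522 + 4176 + 297 = 7242
Index = 8736 / 7242 × 100 = 120.6297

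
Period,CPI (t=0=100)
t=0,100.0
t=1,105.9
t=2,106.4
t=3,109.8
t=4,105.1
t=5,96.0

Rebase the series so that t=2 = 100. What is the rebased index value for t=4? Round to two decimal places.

Rebased(t=4) = 105.1 / 106.4 × 100 = 98.7782

98.78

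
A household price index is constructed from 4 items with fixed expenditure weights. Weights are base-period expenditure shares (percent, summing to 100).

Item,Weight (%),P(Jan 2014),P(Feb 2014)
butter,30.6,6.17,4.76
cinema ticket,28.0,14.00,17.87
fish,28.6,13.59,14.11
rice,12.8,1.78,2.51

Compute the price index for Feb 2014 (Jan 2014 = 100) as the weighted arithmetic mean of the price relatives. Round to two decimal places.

butter: 30.6 × (4.76/6.17) = 30.6 × 0.771475 = 23.6071
cinema ticket: 28.0 × (17.87/14.00) = 28.0 × 1.276429 = 35.7400
fish: 28.6 × (14.11/13.59) = 28.6 × 1.038263 = 29.6943
rice: 12.8 × (2.51/1.78) = 12.8 × 1.410112 = 18.0494
Index = Σ wᵢ·(p₁ᵢ/p₀ᵢ) = 23.6071 + 35.7400 + 29.6943 + 18.0494 = 107.0909

107.09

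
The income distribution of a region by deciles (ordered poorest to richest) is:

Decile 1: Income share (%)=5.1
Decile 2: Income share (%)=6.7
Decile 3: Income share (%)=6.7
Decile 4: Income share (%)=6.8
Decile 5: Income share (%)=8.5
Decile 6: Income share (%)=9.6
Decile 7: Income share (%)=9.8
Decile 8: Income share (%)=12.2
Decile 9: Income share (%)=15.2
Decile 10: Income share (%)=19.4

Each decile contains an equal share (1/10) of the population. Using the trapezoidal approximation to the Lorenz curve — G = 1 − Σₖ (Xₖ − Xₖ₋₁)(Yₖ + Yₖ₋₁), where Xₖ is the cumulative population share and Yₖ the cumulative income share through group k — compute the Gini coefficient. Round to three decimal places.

0.226

Cumulative income shares Yₖ: 0.0510, 0.1180, 0.1850, 0.2530, 0.3380, 0.4340, 0.5320, 0.6540, 0.8060, 1.0000
Σ (Xₖ−Xₖ₋₁)(Yₖ+Yₖ₋₁) = (1/10)(0.0510+0.0000) + (1/10)(0.1180+0.0510) + (1/10)(0.1850+0.1180) + (1/10)(0.2530+0.1850) + (1/10)(0.3380+0.2530) + (1/10)(0.4340+0.3380) + (1/10)(0.5320+0.4340) + (1/10)(0.6540+0.5320) + (1/10)(0.8060+0.6540) + (1/10)(1.0000+0.8060)
  = 0.0051 + 0.0169 + 0.0303 + 0.0438 + 0.0591 + 0.0772 + 0.0966 + 0.1186 + 0.1460 + 0.1806 = 0.7742
G = 1 − 0.7742 = 0.2258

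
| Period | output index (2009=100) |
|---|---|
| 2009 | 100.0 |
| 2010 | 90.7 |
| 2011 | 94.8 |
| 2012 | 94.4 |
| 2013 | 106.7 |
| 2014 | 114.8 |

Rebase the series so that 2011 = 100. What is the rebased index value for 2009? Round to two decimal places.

Rebased(2009) = 100.0 / 94.8 × 100 = 105.4852

105.49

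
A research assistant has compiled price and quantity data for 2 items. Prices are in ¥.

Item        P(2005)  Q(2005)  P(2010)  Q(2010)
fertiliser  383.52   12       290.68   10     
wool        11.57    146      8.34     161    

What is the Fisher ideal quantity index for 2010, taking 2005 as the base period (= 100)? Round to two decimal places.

90.44

Laspeyres component (base-period weights):
ΣP(2005)Q(2010) = 383.52×10 + 11.57×161 = 3835.2 + 1862.77 = 5697.97
ΣP(2005)Q(2005) = 383.52×12 + 11.57×146 = 4602.24 + 1689.22 = 6291.46
L = 5697.97 / 6291.46 × 100 = 90.5667
Paasche component (current-period weights):
ΣP(2010)Q(2010) = 290.68×10 + 8.34×161 = 2906.8 + 1342.74 = 4249.54
ΣP(2010)Q(2005) = 290.68×12 + 8.34×146 = 3488.16 + 1217.64 = 4705.8
P = 4249.54 / 4705.8 × 100 = 90.3043
Fisher = √(L × P) = √(90.5667 × 90.3043) = 90.4354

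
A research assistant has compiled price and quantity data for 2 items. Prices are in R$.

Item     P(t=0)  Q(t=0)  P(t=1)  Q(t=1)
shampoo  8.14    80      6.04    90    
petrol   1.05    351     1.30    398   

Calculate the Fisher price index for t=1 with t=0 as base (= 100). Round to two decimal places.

92.18

Laspeyres component (base-period weights):
ΣP(t=1)Q(t=0) = 6.04×80 + 1.30×351 = 483.2 + 456.3 = 939.5
ΣP(t=0)Q(t=0) = 8.14×80 + 1.05×351 = 651.2 + 368.55 = 1019.75
L = 939.5 / 1019.75 × 100 = 92.1304
Paasche component (current-period weights):
ΣP(t=1)Q(t=1) = 6.04×90 + 1.30×398 = 543.6 + 517.4 = 1061
ΣP(t=0)Q(t=1) = 8.14×90 + 1.05×398 = 732.6 + 417.9 = 1150.5
P = 1061 / 1150.5 × 100 = 92.2208
Fisher = √(L × P) = √(92.1304 × 92.2208) = 92.1756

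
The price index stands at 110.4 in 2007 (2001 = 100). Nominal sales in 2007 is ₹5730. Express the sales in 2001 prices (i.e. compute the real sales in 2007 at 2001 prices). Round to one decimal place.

5190.2

Real = Nominal ÷ (Index/100) = 5730 ÷ (110.4/100)
     = 5730 ÷ 1.104 = 5190.2174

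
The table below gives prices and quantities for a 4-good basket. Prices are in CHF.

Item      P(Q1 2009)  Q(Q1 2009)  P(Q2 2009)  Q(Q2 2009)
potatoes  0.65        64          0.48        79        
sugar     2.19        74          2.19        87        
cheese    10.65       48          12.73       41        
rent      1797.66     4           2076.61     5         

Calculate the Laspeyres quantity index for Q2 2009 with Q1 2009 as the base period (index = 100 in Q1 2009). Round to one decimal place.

122.3

Laspeyres quantity index uses base-period prices as weights.
ΣP(Q1 2009)·Q(Q2 2009) = 0.65×79 + 2.19×87 + 10.65×41 + 1797.66×5 = 51.35 + 190.53 + 436.65 + 8988.3 = 9666.83
ΣP(Q1 2009)·Q(Q1 2009) = 0.65×64 + 2.19×74 + 10.65×48 + 1797.66×4 = 41.6 + 162.06 + 511.2 + 7190.64 = 7905.5
Index = 9666.83 / 7905.5 × 100 = 122.2798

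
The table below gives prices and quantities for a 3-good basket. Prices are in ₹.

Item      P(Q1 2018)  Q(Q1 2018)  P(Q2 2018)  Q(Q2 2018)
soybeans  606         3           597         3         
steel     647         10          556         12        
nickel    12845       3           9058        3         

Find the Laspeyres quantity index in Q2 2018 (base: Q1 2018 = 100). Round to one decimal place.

Laspeyres quantity index uses base-period prices as weights.
ΣP(Q1 2018)·Q(Q2 2018) = 606×3 + 647×12 + 12845×3 = 1818 + 7764 + 38535 = 48117
ΣP(Q1 2018)·Q(Q1 2018) = 606×3 + 647×10 + 12845×3 = 1818 + 6470 + 38535 = 46823
Index = 48117 / 46823 × 100 = 102.7636

102.8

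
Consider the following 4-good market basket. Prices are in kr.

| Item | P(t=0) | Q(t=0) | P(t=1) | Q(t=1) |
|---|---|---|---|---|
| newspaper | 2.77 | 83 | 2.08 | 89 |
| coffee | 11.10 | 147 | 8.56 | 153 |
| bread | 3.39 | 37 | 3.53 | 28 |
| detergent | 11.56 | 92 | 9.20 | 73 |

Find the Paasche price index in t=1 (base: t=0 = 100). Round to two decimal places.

Paasche price index uses current-period quantities as weights.
ΣP(t=1)·Q(t=1) = 2.08×89 + 8.56×153 + 3.53×28 + 9.20×73 = 185.12 + 1309.68 + 98.84 + 671.6 = 2265.24
ΣP(t=0)·Q(t=1) = 2.77×89 + 11.10×153 + 3.39×28 + 11.56×73 = 246.53 + 1698.3 + 94.92 + 843.88 = 2883.63
Index = 2265.24 / 2883.63 × 100 = 78.5552

78.56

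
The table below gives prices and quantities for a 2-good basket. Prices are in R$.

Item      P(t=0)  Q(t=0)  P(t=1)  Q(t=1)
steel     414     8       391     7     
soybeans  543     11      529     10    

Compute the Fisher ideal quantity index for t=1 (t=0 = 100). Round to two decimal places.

89.71

Laspeyres component (base-period weights):
ΣP(t=0)Q(t=1) = 414×7 + 543×10 = 2898 + 5430 = 8328
ΣP(t=0)Q(t=0) = 414×8 + 543×11 = 3312 + 5973 = 9285
L = 8328 / 9285 × 100 = 89.6931
Paasche component (current-period weights):
ΣP(t=1)Q(t=1) = 391×7 + 529×10 = 2737 + 5290 = 8027
ΣP(t=1)Q(t=0) = 391×8 + 529×11 = 3128 + 5819 = 8947
P = 8027 / 8947 × 100 = 89.7172
Fisher = √(L × P) = √(89.6931 × 89.7172) = 89.7051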